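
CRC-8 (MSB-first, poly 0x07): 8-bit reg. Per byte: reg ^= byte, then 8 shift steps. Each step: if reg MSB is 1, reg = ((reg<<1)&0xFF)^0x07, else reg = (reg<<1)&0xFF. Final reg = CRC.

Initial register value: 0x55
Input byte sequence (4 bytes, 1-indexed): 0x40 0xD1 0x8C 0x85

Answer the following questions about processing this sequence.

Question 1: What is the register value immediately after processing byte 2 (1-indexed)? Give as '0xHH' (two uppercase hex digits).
After byte 1 (0x40): reg=0x6B
After byte 2 (0xD1): reg=0x2F

Answer: 0x2F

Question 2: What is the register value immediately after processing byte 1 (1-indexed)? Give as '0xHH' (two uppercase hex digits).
After byte 1 (0x40): reg=0x6B

Answer: 0x6B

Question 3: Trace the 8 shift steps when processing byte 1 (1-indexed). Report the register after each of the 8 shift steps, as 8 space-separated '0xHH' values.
Register before byte 1: 0x55
After XOR with byte 0x40: 0x15

Answer: 0x2A 0x54 0xA8 0x57 0xAE 0x5B 0xB6 0x6B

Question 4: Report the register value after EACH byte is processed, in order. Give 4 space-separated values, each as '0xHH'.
0x6B 0x2F 0x60 0xB5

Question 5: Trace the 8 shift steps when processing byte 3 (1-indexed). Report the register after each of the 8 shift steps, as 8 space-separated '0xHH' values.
After byte 1 (0x40): reg=0x6B
After byte 2 (0xD1): reg=0x2F
Register before byte 3: 0x2F
After XOR with byte 0x8C: 0xA3

Answer: 0x41 0x82 0x03 0x06 0x0C 0x18 0x30 0x60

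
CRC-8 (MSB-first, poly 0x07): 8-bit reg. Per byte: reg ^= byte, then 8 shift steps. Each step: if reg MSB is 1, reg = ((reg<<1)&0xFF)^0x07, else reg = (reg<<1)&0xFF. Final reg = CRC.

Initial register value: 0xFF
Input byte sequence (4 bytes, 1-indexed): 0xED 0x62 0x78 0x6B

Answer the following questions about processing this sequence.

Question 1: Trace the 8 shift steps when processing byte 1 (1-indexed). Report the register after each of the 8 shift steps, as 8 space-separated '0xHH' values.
Answer: 0x24 0x48 0x90 0x27 0x4E 0x9C 0x3F 0x7E

Derivation:
Register before byte 1: 0xFF
After XOR with byte 0xED: 0x12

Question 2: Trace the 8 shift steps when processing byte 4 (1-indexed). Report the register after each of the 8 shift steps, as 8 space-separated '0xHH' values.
Answer: 0x59 0xB2 0x63 0xC6 0x8B 0x11 0x22 0x44

Derivation:
After byte 1 (0xED): reg=0x7E
After byte 2 (0x62): reg=0x54
After byte 3 (0x78): reg=0xC4
Register before byte 4: 0xC4
After XOR with byte 0x6B: 0xAF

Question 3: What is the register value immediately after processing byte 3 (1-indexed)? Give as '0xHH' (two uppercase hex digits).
After byte 1 (0xED): reg=0x7E
After byte 2 (0x62): reg=0x54
After byte 3 (0x78): reg=0xC4

Answer: 0xC4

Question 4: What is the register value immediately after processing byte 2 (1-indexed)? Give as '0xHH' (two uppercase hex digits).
Answer: 0x54

Derivation:
After byte 1 (0xED): reg=0x7E
After byte 2 (0x62): reg=0x54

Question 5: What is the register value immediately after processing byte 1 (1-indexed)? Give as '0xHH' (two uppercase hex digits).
After byte 1 (0xED): reg=0x7E

Answer: 0x7E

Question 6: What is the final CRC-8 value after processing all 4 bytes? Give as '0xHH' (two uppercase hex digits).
After byte 1 (0xED): reg=0x7E
After byte 2 (0x62): reg=0x54
After byte 3 (0x78): reg=0xC4
After byte 4 (0x6B): reg=0x44

Answer: 0x44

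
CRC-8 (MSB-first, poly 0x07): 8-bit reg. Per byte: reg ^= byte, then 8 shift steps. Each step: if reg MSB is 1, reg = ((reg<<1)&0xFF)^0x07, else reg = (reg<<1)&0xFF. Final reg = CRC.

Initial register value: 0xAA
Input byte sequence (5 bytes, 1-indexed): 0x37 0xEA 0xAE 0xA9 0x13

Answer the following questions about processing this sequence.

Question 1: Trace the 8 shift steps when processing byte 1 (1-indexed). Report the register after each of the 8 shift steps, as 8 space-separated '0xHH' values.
Register before byte 1: 0xAA
After XOR with byte 0x37: 0x9D

Answer: 0x3D 0x7A 0xF4 0xEF 0xD9 0xB5 0x6D 0xDA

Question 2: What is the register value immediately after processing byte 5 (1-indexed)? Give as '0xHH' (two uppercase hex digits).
After byte 1 (0x37): reg=0xDA
After byte 2 (0xEA): reg=0x90
After byte 3 (0xAE): reg=0xBA
After byte 4 (0xA9): reg=0x79
After byte 5 (0x13): reg=0x11

Answer: 0x11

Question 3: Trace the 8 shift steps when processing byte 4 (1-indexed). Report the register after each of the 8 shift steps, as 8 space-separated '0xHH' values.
After byte 1 (0x37): reg=0xDA
After byte 2 (0xEA): reg=0x90
After byte 3 (0xAE): reg=0xBA
Register before byte 4: 0xBA
After XOR with byte 0xA9: 0x13

Answer: 0x26 0x4C 0x98 0x37 0x6E 0xDC 0xBF 0x79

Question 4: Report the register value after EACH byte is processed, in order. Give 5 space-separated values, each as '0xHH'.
0xDA 0x90 0xBA 0x79 0x11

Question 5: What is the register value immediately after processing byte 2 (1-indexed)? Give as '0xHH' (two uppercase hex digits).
After byte 1 (0x37): reg=0xDA
After byte 2 (0xEA): reg=0x90

Answer: 0x90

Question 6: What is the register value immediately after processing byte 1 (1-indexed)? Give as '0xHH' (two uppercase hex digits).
Answer: 0xDA

Derivation:
After byte 1 (0x37): reg=0xDA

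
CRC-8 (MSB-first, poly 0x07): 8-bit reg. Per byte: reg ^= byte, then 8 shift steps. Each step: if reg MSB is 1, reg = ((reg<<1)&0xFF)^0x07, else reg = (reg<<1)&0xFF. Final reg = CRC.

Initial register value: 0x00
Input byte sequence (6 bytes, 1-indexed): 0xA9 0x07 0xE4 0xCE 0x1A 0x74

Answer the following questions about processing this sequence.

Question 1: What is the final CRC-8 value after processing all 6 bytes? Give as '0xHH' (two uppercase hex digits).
Answer: 0x9B

Derivation:
After byte 1 (0xA9): reg=0x56
After byte 2 (0x07): reg=0xB0
After byte 3 (0xE4): reg=0xAB
After byte 4 (0xCE): reg=0x3C
After byte 5 (0x1A): reg=0xF2
After byte 6 (0x74): reg=0x9B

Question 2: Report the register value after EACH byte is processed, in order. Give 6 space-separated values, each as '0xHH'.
0x56 0xB0 0xAB 0x3C 0xF2 0x9B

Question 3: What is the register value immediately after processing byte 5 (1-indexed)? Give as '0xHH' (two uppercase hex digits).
Answer: 0xF2

Derivation:
After byte 1 (0xA9): reg=0x56
After byte 2 (0x07): reg=0xB0
After byte 3 (0xE4): reg=0xAB
After byte 4 (0xCE): reg=0x3C
After byte 5 (0x1A): reg=0xF2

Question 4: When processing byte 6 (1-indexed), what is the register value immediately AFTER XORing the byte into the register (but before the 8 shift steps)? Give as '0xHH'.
Answer: 0x86

Derivation:
Register before byte 6: 0xF2
Byte 6: 0x74
0xF2 XOR 0x74 = 0x86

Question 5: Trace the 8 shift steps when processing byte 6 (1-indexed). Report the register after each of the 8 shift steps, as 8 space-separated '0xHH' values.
Answer: 0x0B 0x16 0x2C 0x58 0xB0 0x67 0xCE 0x9B

Derivation:
After byte 1 (0xA9): reg=0x56
After byte 2 (0x07): reg=0xB0
After byte 3 (0xE4): reg=0xAB
After byte 4 (0xCE): reg=0x3C
After byte 5 (0x1A): reg=0xF2
Register before byte 6: 0xF2
After XOR with byte 0x74: 0x86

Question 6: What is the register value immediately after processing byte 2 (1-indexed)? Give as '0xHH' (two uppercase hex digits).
Answer: 0xB0

Derivation:
After byte 1 (0xA9): reg=0x56
After byte 2 (0x07): reg=0xB0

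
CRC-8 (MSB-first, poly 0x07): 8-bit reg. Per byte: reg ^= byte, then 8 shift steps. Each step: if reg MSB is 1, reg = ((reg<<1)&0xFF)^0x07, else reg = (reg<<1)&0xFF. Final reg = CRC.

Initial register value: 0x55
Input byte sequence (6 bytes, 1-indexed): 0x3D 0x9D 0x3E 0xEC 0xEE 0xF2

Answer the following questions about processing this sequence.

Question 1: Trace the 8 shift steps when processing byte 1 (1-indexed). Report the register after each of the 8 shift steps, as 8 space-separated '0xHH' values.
Register before byte 1: 0x55
After XOR with byte 0x3D: 0x68

Answer: 0xD0 0xA7 0x49 0x92 0x23 0x46 0x8C 0x1F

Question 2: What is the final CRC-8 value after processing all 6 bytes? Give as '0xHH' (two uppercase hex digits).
After byte 1 (0x3D): reg=0x1F
After byte 2 (0x9D): reg=0x87
After byte 3 (0x3E): reg=0x26
After byte 4 (0xEC): reg=0x78
After byte 5 (0xEE): reg=0xEB
After byte 6 (0xF2): reg=0x4F

Answer: 0x4F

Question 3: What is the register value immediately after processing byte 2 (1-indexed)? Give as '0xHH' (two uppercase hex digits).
After byte 1 (0x3D): reg=0x1F
After byte 2 (0x9D): reg=0x87

Answer: 0x87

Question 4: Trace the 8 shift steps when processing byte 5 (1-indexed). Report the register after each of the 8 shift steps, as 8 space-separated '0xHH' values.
After byte 1 (0x3D): reg=0x1F
After byte 2 (0x9D): reg=0x87
After byte 3 (0x3E): reg=0x26
After byte 4 (0xEC): reg=0x78
Register before byte 5: 0x78
After XOR with byte 0xEE: 0x96

Answer: 0x2B 0x56 0xAC 0x5F 0xBE 0x7B 0xF6 0xEB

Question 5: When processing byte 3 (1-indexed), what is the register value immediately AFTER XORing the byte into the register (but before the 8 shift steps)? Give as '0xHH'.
Register before byte 3: 0x87
Byte 3: 0x3E
0x87 XOR 0x3E = 0xB9

Answer: 0xB9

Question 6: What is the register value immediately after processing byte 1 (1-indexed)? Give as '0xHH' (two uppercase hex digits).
After byte 1 (0x3D): reg=0x1F

Answer: 0x1F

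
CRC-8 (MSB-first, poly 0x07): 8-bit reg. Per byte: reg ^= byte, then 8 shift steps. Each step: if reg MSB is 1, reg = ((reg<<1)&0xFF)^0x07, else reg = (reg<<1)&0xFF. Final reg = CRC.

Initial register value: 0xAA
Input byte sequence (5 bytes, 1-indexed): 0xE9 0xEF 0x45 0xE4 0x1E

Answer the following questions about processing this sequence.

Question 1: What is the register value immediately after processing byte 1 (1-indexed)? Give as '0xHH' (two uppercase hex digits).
After byte 1 (0xE9): reg=0xCE

Answer: 0xCE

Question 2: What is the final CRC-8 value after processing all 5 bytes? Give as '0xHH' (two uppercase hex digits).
Answer: 0xD3

Derivation:
After byte 1 (0xE9): reg=0xCE
After byte 2 (0xEF): reg=0xE7
After byte 3 (0x45): reg=0x67
After byte 4 (0xE4): reg=0x80
After byte 5 (0x1E): reg=0xD3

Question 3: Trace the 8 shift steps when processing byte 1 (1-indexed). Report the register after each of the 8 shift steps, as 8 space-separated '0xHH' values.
Register before byte 1: 0xAA
After XOR with byte 0xE9: 0x43

Answer: 0x86 0x0B 0x16 0x2C 0x58 0xB0 0x67 0xCE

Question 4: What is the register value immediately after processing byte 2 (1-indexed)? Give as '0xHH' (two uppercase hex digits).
After byte 1 (0xE9): reg=0xCE
After byte 2 (0xEF): reg=0xE7

Answer: 0xE7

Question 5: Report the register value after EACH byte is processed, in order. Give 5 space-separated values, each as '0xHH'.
0xCE 0xE7 0x67 0x80 0xD3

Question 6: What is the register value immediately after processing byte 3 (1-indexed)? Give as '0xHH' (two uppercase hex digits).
Answer: 0x67

Derivation:
After byte 1 (0xE9): reg=0xCE
After byte 2 (0xEF): reg=0xE7
After byte 3 (0x45): reg=0x67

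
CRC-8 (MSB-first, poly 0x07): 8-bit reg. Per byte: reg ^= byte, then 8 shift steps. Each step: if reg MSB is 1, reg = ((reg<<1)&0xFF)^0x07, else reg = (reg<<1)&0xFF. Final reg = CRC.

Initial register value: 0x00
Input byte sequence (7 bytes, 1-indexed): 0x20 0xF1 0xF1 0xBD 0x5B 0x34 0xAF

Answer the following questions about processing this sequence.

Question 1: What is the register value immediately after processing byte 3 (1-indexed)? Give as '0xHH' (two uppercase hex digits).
After byte 1 (0x20): reg=0xE0
After byte 2 (0xF1): reg=0x77
After byte 3 (0xF1): reg=0x9B

Answer: 0x9B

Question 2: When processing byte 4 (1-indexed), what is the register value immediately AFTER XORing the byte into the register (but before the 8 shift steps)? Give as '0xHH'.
Answer: 0x26

Derivation:
Register before byte 4: 0x9B
Byte 4: 0xBD
0x9B XOR 0xBD = 0x26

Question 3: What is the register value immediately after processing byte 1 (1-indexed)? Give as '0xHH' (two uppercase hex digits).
After byte 1 (0x20): reg=0xE0

Answer: 0xE0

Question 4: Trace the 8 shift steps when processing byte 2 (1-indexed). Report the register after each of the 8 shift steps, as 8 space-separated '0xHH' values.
Answer: 0x22 0x44 0x88 0x17 0x2E 0x5C 0xB8 0x77

Derivation:
After byte 1 (0x20): reg=0xE0
Register before byte 2: 0xE0
After XOR with byte 0xF1: 0x11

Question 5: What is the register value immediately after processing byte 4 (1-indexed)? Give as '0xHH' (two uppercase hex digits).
Answer: 0xF2

Derivation:
After byte 1 (0x20): reg=0xE0
After byte 2 (0xF1): reg=0x77
After byte 3 (0xF1): reg=0x9B
After byte 4 (0xBD): reg=0xF2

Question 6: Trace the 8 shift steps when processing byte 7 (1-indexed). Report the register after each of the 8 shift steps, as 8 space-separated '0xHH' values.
After byte 1 (0x20): reg=0xE0
After byte 2 (0xF1): reg=0x77
After byte 3 (0xF1): reg=0x9B
After byte 4 (0xBD): reg=0xF2
After byte 5 (0x5B): reg=0x56
After byte 6 (0x34): reg=0x29
Register before byte 7: 0x29
After XOR with byte 0xAF: 0x86

Answer: 0x0B 0x16 0x2C 0x58 0xB0 0x67 0xCE 0x9B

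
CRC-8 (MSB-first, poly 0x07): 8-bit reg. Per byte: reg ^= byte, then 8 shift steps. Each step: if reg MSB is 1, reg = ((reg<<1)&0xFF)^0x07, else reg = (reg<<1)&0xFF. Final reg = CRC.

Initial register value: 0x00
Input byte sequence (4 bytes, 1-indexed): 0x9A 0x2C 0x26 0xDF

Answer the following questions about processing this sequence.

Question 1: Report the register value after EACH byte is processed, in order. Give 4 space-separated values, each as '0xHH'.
0xCF 0xA7 0x8E 0xB0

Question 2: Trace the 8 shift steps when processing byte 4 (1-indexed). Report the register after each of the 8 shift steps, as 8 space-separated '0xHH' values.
After byte 1 (0x9A): reg=0xCF
After byte 2 (0x2C): reg=0xA7
After byte 3 (0x26): reg=0x8E
Register before byte 4: 0x8E
After XOR with byte 0xDF: 0x51

Answer: 0xA2 0x43 0x86 0x0B 0x16 0x2C 0x58 0xB0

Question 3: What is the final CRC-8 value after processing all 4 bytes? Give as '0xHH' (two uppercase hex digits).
Answer: 0xB0

Derivation:
After byte 1 (0x9A): reg=0xCF
After byte 2 (0x2C): reg=0xA7
After byte 3 (0x26): reg=0x8E
After byte 4 (0xDF): reg=0xB0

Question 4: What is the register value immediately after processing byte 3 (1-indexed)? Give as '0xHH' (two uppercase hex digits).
Answer: 0x8E

Derivation:
After byte 1 (0x9A): reg=0xCF
After byte 2 (0x2C): reg=0xA7
After byte 3 (0x26): reg=0x8E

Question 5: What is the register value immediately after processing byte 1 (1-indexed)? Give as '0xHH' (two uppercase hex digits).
Answer: 0xCF

Derivation:
After byte 1 (0x9A): reg=0xCF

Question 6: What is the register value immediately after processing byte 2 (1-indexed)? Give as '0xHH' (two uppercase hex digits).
After byte 1 (0x9A): reg=0xCF
After byte 2 (0x2C): reg=0xA7

Answer: 0xA7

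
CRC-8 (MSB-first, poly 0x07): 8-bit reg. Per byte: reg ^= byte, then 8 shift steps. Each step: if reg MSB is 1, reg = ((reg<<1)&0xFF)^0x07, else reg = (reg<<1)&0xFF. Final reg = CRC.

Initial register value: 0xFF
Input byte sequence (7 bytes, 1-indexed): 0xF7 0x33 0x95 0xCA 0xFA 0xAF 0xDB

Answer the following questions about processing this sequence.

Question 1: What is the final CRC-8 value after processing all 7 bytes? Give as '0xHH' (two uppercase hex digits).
After byte 1 (0xF7): reg=0x38
After byte 2 (0x33): reg=0x31
After byte 3 (0x95): reg=0x75
After byte 4 (0xCA): reg=0x34
After byte 5 (0xFA): reg=0x64
After byte 6 (0xAF): reg=0x7F
After byte 7 (0xDB): reg=0x75

Answer: 0x75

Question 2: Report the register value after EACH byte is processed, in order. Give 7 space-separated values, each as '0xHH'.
0x38 0x31 0x75 0x34 0x64 0x7F 0x75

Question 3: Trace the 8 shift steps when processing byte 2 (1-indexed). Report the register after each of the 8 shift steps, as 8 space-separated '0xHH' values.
Answer: 0x16 0x2C 0x58 0xB0 0x67 0xCE 0x9B 0x31

Derivation:
After byte 1 (0xF7): reg=0x38
Register before byte 2: 0x38
After XOR with byte 0x33: 0x0B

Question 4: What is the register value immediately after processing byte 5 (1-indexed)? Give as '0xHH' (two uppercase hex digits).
Answer: 0x64

Derivation:
After byte 1 (0xF7): reg=0x38
After byte 2 (0x33): reg=0x31
After byte 3 (0x95): reg=0x75
After byte 4 (0xCA): reg=0x34
After byte 5 (0xFA): reg=0x64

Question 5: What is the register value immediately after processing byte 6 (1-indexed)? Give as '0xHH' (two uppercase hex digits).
Answer: 0x7F

Derivation:
After byte 1 (0xF7): reg=0x38
After byte 2 (0x33): reg=0x31
After byte 3 (0x95): reg=0x75
After byte 4 (0xCA): reg=0x34
After byte 5 (0xFA): reg=0x64
After byte 6 (0xAF): reg=0x7F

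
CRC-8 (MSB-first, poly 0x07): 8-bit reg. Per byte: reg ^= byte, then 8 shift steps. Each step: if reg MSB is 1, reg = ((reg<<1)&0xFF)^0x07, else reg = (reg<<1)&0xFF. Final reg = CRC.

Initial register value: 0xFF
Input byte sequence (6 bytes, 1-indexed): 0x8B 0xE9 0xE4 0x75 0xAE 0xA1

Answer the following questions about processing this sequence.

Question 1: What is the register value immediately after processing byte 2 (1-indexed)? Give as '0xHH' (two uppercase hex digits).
Answer: 0x67

Derivation:
After byte 1 (0x8B): reg=0x4B
After byte 2 (0xE9): reg=0x67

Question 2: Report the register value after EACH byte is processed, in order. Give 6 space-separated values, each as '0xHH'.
0x4B 0x67 0x80 0xC5 0x16 0x0C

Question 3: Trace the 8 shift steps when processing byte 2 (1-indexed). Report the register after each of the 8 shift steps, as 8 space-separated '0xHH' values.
Answer: 0x43 0x86 0x0B 0x16 0x2C 0x58 0xB0 0x67

Derivation:
After byte 1 (0x8B): reg=0x4B
Register before byte 2: 0x4B
After XOR with byte 0xE9: 0xA2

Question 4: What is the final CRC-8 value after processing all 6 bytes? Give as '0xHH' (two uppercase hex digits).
Answer: 0x0C

Derivation:
After byte 1 (0x8B): reg=0x4B
After byte 2 (0xE9): reg=0x67
After byte 3 (0xE4): reg=0x80
After byte 4 (0x75): reg=0xC5
After byte 5 (0xAE): reg=0x16
After byte 6 (0xA1): reg=0x0C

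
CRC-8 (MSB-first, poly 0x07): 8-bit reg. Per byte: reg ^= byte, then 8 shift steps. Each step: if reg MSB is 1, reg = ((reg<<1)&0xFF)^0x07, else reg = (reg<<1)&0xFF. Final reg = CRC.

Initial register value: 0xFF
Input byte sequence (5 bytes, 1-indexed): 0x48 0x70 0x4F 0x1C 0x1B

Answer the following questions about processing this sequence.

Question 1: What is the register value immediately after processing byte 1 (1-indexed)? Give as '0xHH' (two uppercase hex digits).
After byte 1 (0x48): reg=0x0C

Answer: 0x0C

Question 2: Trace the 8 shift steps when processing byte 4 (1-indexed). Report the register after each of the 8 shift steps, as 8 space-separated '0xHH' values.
After byte 1 (0x48): reg=0x0C
After byte 2 (0x70): reg=0x73
After byte 3 (0x4F): reg=0xB4
Register before byte 4: 0xB4
After XOR with byte 0x1C: 0xA8

Answer: 0x57 0xAE 0x5B 0xB6 0x6B 0xD6 0xAB 0x51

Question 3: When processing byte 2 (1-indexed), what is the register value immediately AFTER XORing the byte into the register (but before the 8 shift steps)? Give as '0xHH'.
Register before byte 2: 0x0C
Byte 2: 0x70
0x0C XOR 0x70 = 0x7C

Answer: 0x7C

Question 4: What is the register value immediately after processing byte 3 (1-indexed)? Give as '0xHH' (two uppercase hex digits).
Answer: 0xB4

Derivation:
After byte 1 (0x48): reg=0x0C
After byte 2 (0x70): reg=0x73
After byte 3 (0x4F): reg=0xB4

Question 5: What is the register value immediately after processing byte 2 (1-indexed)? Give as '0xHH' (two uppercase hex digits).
After byte 1 (0x48): reg=0x0C
After byte 2 (0x70): reg=0x73

Answer: 0x73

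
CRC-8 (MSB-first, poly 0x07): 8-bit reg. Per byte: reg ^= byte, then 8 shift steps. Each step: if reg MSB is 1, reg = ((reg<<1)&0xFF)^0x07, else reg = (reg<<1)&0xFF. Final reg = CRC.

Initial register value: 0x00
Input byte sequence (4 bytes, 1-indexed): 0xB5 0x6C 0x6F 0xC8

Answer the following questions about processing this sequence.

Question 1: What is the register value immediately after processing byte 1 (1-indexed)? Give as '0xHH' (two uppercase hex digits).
After byte 1 (0xB5): reg=0x02

Answer: 0x02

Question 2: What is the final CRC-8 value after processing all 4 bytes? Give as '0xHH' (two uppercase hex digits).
Answer: 0xA9

Derivation:
After byte 1 (0xB5): reg=0x02
After byte 2 (0x6C): reg=0x0D
After byte 3 (0x6F): reg=0x29
After byte 4 (0xC8): reg=0xA9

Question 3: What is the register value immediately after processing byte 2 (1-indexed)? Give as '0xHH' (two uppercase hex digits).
After byte 1 (0xB5): reg=0x02
After byte 2 (0x6C): reg=0x0D

Answer: 0x0D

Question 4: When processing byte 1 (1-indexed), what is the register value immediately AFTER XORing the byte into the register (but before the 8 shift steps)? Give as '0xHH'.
Answer: 0xB5

Derivation:
Register before byte 1: 0x00
Byte 1: 0xB5
0x00 XOR 0xB5 = 0xB5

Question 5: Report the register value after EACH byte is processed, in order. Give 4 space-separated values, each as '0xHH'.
0x02 0x0D 0x29 0xA9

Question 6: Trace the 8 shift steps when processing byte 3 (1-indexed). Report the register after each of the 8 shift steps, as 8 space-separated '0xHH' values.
After byte 1 (0xB5): reg=0x02
After byte 2 (0x6C): reg=0x0D
Register before byte 3: 0x0D
After XOR with byte 0x6F: 0x62

Answer: 0xC4 0x8F 0x19 0x32 0x64 0xC8 0x97 0x29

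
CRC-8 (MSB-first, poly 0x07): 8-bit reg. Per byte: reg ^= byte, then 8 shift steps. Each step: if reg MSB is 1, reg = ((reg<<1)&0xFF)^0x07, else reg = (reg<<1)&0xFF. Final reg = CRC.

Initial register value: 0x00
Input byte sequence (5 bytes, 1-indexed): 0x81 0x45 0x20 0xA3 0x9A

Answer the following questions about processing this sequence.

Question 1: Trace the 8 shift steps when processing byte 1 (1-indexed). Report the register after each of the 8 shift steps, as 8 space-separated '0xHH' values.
Register before byte 1: 0x00
After XOR with byte 0x81: 0x81

Answer: 0x05 0x0A 0x14 0x28 0x50 0xA0 0x47 0x8E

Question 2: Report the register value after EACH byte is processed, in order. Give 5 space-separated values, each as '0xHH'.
0x8E 0x7F 0x9A 0xAF 0x8B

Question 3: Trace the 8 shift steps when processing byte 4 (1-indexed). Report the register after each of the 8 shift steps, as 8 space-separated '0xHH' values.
Answer: 0x72 0xE4 0xCF 0x99 0x35 0x6A 0xD4 0xAF

Derivation:
After byte 1 (0x81): reg=0x8E
After byte 2 (0x45): reg=0x7F
After byte 3 (0x20): reg=0x9A
Register before byte 4: 0x9A
After XOR with byte 0xA3: 0x39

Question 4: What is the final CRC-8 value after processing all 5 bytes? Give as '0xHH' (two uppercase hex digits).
After byte 1 (0x81): reg=0x8E
After byte 2 (0x45): reg=0x7F
After byte 3 (0x20): reg=0x9A
After byte 4 (0xA3): reg=0xAF
After byte 5 (0x9A): reg=0x8B

Answer: 0x8B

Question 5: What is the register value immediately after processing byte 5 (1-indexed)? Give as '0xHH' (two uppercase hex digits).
After byte 1 (0x81): reg=0x8E
After byte 2 (0x45): reg=0x7F
After byte 3 (0x20): reg=0x9A
After byte 4 (0xA3): reg=0xAF
After byte 5 (0x9A): reg=0x8B

Answer: 0x8B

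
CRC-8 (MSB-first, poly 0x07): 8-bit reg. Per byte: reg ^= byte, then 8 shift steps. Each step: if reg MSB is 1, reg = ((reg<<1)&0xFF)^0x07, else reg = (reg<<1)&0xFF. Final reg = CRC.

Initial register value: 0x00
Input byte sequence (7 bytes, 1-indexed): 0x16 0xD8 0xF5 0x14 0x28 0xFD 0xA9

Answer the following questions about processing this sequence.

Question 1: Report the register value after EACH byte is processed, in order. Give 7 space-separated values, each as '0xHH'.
0x62 0x2F 0x08 0x54 0x73 0xA3 0x36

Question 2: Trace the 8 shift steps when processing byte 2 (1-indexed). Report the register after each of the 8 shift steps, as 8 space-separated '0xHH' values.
After byte 1 (0x16): reg=0x62
Register before byte 2: 0x62
After XOR with byte 0xD8: 0xBA

Answer: 0x73 0xE6 0xCB 0x91 0x25 0x4A 0x94 0x2F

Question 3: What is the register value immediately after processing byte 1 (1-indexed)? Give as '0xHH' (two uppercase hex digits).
Answer: 0x62

Derivation:
After byte 1 (0x16): reg=0x62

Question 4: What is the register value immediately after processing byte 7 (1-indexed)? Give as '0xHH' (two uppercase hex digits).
After byte 1 (0x16): reg=0x62
After byte 2 (0xD8): reg=0x2F
After byte 3 (0xF5): reg=0x08
After byte 4 (0x14): reg=0x54
After byte 5 (0x28): reg=0x73
After byte 6 (0xFD): reg=0xA3
After byte 7 (0xA9): reg=0x36

Answer: 0x36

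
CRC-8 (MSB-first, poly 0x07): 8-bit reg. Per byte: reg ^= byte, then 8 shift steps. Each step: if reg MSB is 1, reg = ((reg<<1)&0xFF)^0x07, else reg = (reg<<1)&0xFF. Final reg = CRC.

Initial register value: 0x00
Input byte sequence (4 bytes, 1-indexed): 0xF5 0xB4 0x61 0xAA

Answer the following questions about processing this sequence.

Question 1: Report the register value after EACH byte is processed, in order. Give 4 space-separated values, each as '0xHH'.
0xC5 0x50 0x97 0xB3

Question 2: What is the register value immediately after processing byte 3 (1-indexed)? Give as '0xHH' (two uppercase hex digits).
After byte 1 (0xF5): reg=0xC5
After byte 2 (0xB4): reg=0x50
After byte 3 (0x61): reg=0x97

Answer: 0x97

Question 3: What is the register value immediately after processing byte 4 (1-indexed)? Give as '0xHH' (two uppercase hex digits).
Answer: 0xB3

Derivation:
After byte 1 (0xF5): reg=0xC5
After byte 2 (0xB4): reg=0x50
After byte 3 (0x61): reg=0x97
After byte 4 (0xAA): reg=0xB3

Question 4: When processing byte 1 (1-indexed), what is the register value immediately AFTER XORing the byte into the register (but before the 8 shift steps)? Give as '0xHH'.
Register before byte 1: 0x00
Byte 1: 0xF5
0x00 XOR 0xF5 = 0xF5

Answer: 0xF5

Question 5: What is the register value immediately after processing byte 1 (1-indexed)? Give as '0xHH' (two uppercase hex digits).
After byte 1 (0xF5): reg=0xC5

Answer: 0xC5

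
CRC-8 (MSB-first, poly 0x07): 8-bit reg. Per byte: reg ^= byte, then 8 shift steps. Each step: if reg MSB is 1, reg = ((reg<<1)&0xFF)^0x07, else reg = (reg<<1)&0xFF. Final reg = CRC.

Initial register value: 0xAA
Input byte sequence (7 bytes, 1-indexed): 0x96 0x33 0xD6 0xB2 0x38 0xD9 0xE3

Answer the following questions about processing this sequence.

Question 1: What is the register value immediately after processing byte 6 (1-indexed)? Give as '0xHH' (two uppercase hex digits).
After byte 1 (0x96): reg=0xB4
After byte 2 (0x33): reg=0x9C
After byte 3 (0xD6): reg=0xF1
After byte 4 (0xB2): reg=0xCE
After byte 5 (0x38): reg=0xCC
After byte 6 (0xD9): reg=0x6B

Answer: 0x6B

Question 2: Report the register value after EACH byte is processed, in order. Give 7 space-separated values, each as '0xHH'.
0xB4 0x9C 0xF1 0xCE 0xCC 0x6B 0xB1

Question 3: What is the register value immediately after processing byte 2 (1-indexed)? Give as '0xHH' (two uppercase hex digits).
Answer: 0x9C

Derivation:
After byte 1 (0x96): reg=0xB4
After byte 2 (0x33): reg=0x9C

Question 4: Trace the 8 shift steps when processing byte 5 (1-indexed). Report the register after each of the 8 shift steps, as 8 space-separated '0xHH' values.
Answer: 0xEB 0xD1 0xA5 0x4D 0x9A 0x33 0x66 0xCC

Derivation:
After byte 1 (0x96): reg=0xB4
After byte 2 (0x33): reg=0x9C
After byte 3 (0xD6): reg=0xF1
After byte 4 (0xB2): reg=0xCE
Register before byte 5: 0xCE
After XOR with byte 0x38: 0xF6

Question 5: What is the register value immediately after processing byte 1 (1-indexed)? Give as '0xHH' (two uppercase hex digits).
After byte 1 (0x96): reg=0xB4

Answer: 0xB4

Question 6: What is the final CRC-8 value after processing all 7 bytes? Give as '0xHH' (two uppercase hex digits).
Answer: 0xB1

Derivation:
After byte 1 (0x96): reg=0xB4
After byte 2 (0x33): reg=0x9C
After byte 3 (0xD6): reg=0xF1
After byte 4 (0xB2): reg=0xCE
After byte 5 (0x38): reg=0xCC
After byte 6 (0xD9): reg=0x6B
After byte 7 (0xE3): reg=0xB1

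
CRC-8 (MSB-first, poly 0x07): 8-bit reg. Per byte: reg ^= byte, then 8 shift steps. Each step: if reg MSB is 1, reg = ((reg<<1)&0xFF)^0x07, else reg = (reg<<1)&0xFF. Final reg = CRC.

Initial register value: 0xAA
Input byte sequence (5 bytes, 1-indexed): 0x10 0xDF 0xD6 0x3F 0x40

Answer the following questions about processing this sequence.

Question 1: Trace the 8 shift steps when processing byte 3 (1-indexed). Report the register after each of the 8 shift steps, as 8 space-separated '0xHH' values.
Answer: 0x10 0x20 0x40 0x80 0x07 0x0E 0x1C 0x38

Derivation:
After byte 1 (0x10): reg=0x2F
After byte 2 (0xDF): reg=0xDE
Register before byte 3: 0xDE
After XOR with byte 0xD6: 0x08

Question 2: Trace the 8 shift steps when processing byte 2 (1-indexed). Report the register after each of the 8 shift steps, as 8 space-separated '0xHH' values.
After byte 1 (0x10): reg=0x2F
Register before byte 2: 0x2F
After XOR with byte 0xDF: 0xF0

Answer: 0xE7 0xC9 0x95 0x2D 0x5A 0xB4 0x6F 0xDE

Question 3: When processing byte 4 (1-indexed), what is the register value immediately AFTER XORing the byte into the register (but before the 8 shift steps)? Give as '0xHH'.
Register before byte 4: 0x38
Byte 4: 0x3F
0x38 XOR 0x3F = 0x07

Answer: 0x07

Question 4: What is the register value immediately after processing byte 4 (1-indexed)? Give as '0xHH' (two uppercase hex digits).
Answer: 0x15

Derivation:
After byte 1 (0x10): reg=0x2F
After byte 2 (0xDF): reg=0xDE
After byte 3 (0xD6): reg=0x38
After byte 4 (0x3F): reg=0x15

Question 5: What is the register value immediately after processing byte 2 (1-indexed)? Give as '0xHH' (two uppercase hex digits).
After byte 1 (0x10): reg=0x2F
After byte 2 (0xDF): reg=0xDE

Answer: 0xDE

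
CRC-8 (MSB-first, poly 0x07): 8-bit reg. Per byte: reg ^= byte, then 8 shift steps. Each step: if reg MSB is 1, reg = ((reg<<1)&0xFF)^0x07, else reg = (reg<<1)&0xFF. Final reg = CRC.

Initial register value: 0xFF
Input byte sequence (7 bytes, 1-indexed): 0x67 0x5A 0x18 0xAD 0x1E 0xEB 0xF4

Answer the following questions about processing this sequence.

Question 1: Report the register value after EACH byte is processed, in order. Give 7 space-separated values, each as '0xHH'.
0xC1 0xC8 0x3E 0xF0 0x84 0x0A 0xF4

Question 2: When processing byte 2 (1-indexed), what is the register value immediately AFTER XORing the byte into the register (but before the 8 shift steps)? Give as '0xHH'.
Register before byte 2: 0xC1
Byte 2: 0x5A
0xC1 XOR 0x5A = 0x9B

Answer: 0x9B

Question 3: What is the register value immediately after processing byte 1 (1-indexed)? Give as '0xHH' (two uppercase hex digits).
Answer: 0xC1

Derivation:
After byte 1 (0x67): reg=0xC1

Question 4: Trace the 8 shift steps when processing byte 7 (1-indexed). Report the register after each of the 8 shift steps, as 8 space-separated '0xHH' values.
Answer: 0xFB 0xF1 0xE5 0xCD 0x9D 0x3D 0x7A 0xF4

Derivation:
After byte 1 (0x67): reg=0xC1
After byte 2 (0x5A): reg=0xC8
After byte 3 (0x18): reg=0x3E
After byte 4 (0xAD): reg=0xF0
After byte 5 (0x1E): reg=0x84
After byte 6 (0xEB): reg=0x0A
Register before byte 7: 0x0A
After XOR with byte 0xF4: 0xFE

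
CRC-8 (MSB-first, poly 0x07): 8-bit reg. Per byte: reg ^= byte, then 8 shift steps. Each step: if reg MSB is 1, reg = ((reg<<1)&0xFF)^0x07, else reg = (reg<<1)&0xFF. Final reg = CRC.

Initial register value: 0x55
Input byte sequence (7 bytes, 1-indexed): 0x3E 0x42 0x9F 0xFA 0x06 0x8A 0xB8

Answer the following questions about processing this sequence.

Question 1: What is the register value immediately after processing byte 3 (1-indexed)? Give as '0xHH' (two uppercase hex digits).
Answer: 0x8C

Derivation:
After byte 1 (0x3E): reg=0x16
After byte 2 (0x42): reg=0xAB
After byte 3 (0x9F): reg=0x8C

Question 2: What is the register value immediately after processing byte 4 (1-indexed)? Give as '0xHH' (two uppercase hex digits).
Answer: 0x45

Derivation:
After byte 1 (0x3E): reg=0x16
After byte 2 (0x42): reg=0xAB
After byte 3 (0x9F): reg=0x8C
After byte 4 (0xFA): reg=0x45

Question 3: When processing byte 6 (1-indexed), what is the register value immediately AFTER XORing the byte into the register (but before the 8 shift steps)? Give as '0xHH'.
Register before byte 6: 0xCE
Byte 6: 0x8A
0xCE XOR 0x8A = 0x44

Answer: 0x44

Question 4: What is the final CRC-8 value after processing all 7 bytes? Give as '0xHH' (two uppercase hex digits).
Answer: 0x2E

Derivation:
After byte 1 (0x3E): reg=0x16
After byte 2 (0x42): reg=0xAB
After byte 3 (0x9F): reg=0x8C
After byte 4 (0xFA): reg=0x45
After byte 5 (0x06): reg=0xCE
After byte 6 (0x8A): reg=0xDB
After byte 7 (0xB8): reg=0x2E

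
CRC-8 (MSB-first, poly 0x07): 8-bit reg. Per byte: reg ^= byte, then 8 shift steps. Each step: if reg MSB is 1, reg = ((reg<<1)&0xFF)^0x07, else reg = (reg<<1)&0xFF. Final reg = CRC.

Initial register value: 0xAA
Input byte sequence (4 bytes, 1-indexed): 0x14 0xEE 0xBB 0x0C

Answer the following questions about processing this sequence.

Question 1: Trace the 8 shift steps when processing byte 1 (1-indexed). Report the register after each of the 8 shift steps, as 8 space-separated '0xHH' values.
Answer: 0x7B 0xF6 0xEB 0xD1 0xA5 0x4D 0x9A 0x33

Derivation:
Register before byte 1: 0xAA
After XOR with byte 0x14: 0xBE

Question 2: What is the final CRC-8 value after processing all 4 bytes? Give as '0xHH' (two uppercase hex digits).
Answer: 0x42

Derivation:
After byte 1 (0x14): reg=0x33
After byte 2 (0xEE): reg=0x1D
After byte 3 (0xBB): reg=0x7B
After byte 4 (0x0C): reg=0x42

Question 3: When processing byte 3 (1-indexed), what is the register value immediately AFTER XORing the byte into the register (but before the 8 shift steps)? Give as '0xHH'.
Register before byte 3: 0x1D
Byte 3: 0xBB
0x1D XOR 0xBB = 0xA6

Answer: 0xA6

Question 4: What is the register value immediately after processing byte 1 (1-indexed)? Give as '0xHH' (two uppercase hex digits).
After byte 1 (0x14): reg=0x33

Answer: 0x33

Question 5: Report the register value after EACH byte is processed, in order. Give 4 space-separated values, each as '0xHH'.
0x33 0x1D 0x7B 0x42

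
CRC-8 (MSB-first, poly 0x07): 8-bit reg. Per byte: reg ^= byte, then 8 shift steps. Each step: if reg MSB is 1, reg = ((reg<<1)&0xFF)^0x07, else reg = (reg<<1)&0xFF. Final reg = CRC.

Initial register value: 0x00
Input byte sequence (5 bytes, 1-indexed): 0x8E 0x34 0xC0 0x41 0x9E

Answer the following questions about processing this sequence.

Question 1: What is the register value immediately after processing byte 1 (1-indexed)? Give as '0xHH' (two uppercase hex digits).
Answer: 0xA3

Derivation:
After byte 1 (0x8E): reg=0xA3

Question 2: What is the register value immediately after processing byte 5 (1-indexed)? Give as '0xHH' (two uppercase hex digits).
After byte 1 (0x8E): reg=0xA3
After byte 2 (0x34): reg=0xEC
After byte 3 (0xC0): reg=0xC4
After byte 4 (0x41): reg=0x92
After byte 5 (0x9E): reg=0x24

Answer: 0x24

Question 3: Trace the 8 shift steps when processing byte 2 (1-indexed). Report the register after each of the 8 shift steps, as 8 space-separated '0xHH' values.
Answer: 0x29 0x52 0xA4 0x4F 0x9E 0x3B 0x76 0xEC

Derivation:
After byte 1 (0x8E): reg=0xA3
Register before byte 2: 0xA3
After XOR with byte 0x34: 0x97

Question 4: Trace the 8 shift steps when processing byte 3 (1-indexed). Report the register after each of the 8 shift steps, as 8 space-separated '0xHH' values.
Answer: 0x58 0xB0 0x67 0xCE 0x9B 0x31 0x62 0xC4

Derivation:
After byte 1 (0x8E): reg=0xA3
After byte 2 (0x34): reg=0xEC
Register before byte 3: 0xEC
After XOR with byte 0xC0: 0x2C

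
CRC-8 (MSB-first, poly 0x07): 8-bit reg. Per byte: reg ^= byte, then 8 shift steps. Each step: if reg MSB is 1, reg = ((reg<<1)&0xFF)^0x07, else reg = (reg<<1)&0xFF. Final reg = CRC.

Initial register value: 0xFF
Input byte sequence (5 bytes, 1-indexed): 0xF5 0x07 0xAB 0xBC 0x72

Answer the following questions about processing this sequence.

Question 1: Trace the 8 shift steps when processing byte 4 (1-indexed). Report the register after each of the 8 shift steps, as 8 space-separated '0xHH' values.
Answer: 0x10 0x20 0x40 0x80 0x07 0x0E 0x1C 0x38

Derivation:
After byte 1 (0xF5): reg=0x36
After byte 2 (0x07): reg=0x97
After byte 3 (0xAB): reg=0xB4
Register before byte 4: 0xB4
After XOR with byte 0xBC: 0x08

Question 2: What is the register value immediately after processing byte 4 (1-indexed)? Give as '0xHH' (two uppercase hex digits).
Answer: 0x38

Derivation:
After byte 1 (0xF5): reg=0x36
After byte 2 (0x07): reg=0x97
After byte 3 (0xAB): reg=0xB4
After byte 4 (0xBC): reg=0x38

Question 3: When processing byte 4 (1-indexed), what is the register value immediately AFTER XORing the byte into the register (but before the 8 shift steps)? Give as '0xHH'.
Answer: 0x08

Derivation:
Register before byte 4: 0xB4
Byte 4: 0xBC
0xB4 XOR 0xBC = 0x08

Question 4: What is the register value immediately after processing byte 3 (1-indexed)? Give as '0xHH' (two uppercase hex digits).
Answer: 0xB4

Derivation:
After byte 1 (0xF5): reg=0x36
After byte 2 (0x07): reg=0x97
After byte 3 (0xAB): reg=0xB4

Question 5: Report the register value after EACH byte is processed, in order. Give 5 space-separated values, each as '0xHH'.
0x36 0x97 0xB4 0x38 0xF1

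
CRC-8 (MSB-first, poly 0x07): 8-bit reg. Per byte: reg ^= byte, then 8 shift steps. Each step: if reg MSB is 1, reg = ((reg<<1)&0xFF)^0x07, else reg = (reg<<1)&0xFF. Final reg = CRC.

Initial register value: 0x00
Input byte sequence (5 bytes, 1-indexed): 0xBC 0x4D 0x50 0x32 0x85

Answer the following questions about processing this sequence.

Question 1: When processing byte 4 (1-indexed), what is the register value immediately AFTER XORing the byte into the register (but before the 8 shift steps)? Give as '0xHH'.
Answer: 0x27

Derivation:
Register before byte 4: 0x15
Byte 4: 0x32
0x15 XOR 0x32 = 0x27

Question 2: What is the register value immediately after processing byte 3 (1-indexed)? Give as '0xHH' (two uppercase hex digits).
Answer: 0x15

Derivation:
After byte 1 (0xBC): reg=0x3D
After byte 2 (0x4D): reg=0x57
After byte 3 (0x50): reg=0x15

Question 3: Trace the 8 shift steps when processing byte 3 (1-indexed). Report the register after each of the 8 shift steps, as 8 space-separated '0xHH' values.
After byte 1 (0xBC): reg=0x3D
After byte 2 (0x4D): reg=0x57
Register before byte 3: 0x57
After XOR with byte 0x50: 0x07

Answer: 0x0E 0x1C 0x38 0x70 0xE0 0xC7 0x89 0x15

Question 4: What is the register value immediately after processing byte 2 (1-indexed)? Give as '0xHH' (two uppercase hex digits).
Answer: 0x57

Derivation:
After byte 1 (0xBC): reg=0x3D
After byte 2 (0x4D): reg=0x57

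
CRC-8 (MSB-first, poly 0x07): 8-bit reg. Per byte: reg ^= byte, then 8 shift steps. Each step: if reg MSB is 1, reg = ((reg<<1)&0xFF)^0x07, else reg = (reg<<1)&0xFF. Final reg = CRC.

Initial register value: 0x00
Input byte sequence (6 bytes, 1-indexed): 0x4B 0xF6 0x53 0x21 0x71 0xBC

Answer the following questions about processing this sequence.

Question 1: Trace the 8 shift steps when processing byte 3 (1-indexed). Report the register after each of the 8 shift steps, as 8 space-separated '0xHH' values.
Answer: 0xA6 0x4B 0x96 0x2B 0x56 0xAC 0x5F 0xBE

Derivation:
After byte 1 (0x4B): reg=0xF6
After byte 2 (0xF6): reg=0x00
Register before byte 3: 0x00
After XOR with byte 0x53: 0x53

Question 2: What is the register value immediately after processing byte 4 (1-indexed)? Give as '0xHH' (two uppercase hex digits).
Answer: 0xD4

Derivation:
After byte 1 (0x4B): reg=0xF6
After byte 2 (0xF6): reg=0x00
After byte 3 (0x53): reg=0xBE
After byte 4 (0x21): reg=0xD4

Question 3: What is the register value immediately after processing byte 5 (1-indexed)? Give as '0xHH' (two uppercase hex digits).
After byte 1 (0x4B): reg=0xF6
After byte 2 (0xF6): reg=0x00
After byte 3 (0x53): reg=0xBE
After byte 4 (0x21): reg=0xD4
After byte 5 (0x71): reg=0x72

Answer: 0x72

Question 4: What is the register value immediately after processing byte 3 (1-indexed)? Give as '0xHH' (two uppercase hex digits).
After byte 1 (0x4B): reg=0xF6
After byte 2 (0xF6): reg=0x00
After byte 3 (0x53): reg=0xBE

Answer: 0xBE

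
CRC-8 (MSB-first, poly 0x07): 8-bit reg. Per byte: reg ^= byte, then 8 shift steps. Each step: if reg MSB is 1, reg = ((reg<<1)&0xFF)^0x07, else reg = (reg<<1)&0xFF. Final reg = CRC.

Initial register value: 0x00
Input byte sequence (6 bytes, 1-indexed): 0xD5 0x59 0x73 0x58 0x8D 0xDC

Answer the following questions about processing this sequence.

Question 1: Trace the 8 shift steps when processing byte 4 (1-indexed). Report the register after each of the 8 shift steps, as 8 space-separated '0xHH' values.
After byte 1 (0xD5): reg=0x25
After byte 2 (0x59): reg=0x73
After byte 3 (0x73): reg=0x00
Register before byte 4: 0x00
After XOR with byte 0x58: 0x58

Answer: 0xB0 0x67 0xCE 0x9B 0x31 0x62 0xC4 0x8F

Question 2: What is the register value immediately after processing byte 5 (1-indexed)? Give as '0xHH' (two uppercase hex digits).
Answer: 0x0E

Derivation:
After byte 1 (0xD5): reg=0x25
After byte 2 (0x59): reg=0x73
After byte 3 (0x73): reg=0x00
After byte 4 (0x58): reg=0x8F
After byte 5 (0x8D): reg=0x0E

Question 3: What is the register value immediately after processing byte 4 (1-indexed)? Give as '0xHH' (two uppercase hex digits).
Answer: 0x8F

Derivation:
After byte 1 (0xD5): reg=0x25
After byte 2 (0x59): reg=0x73
After byte 3 (0x73): reg=0x00
After byte 4 (0x58): reg=0x8F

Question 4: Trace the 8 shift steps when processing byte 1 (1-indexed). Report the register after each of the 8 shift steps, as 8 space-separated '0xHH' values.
Register before byte 1: 0x00
After XOR with byte 0xD5: 0xD5

Answer: 0xAD 0x5D 0xBA 0x73 0xE6 0xCB 0x91 0x25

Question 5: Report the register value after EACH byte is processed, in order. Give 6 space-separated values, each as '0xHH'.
0x25 0x73 0x00 0x8F 0x0E 0x30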